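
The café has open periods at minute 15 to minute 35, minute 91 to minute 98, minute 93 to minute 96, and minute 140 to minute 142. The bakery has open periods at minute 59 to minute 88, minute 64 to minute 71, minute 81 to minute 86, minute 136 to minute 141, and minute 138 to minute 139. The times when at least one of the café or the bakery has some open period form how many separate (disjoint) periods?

4

Merge the first list: minute 15 to minute 35, minute 91 to minute 98, minute 140 to minute 142.
Merge the second list: minute 59 to minute 88, minute 136 to minute 141.
A ∪ B = minute 15 to minute 35, minute 59 to minute 88, minute 91 to minute 98, minute 136 to minute 142.
That is 4 disjoint pieces.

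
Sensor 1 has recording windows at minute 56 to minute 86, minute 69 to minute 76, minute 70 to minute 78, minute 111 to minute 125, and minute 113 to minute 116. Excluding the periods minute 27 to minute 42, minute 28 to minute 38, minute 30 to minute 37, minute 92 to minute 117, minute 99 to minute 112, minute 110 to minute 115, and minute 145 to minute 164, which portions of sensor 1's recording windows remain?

A, merged: minute 56 to minute 86, minute 111 to minute 125.
B, merged: minute 27 to minute 42, minute 92 to minute 117, minute 145 to minute 164.
minute 56 to minute 86: no B overlap → unchanged.
minute 111 to minute 125 minus B → minute 117 to minute 125.

minute 56 to minute 86, minute 117 to minute 125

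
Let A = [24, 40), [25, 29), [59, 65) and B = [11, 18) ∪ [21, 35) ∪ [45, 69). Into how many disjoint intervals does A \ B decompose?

A, merged: [24, 40), [59, 65).
A \ B = [35, 40).
That is 1 disjoint piece.

1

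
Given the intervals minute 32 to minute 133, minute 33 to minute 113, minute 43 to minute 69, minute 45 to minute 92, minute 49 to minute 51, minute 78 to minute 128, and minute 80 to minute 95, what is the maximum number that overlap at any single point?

Walk the sorted start/end points keeping a running depth.
The depth first hits 5 at minute 49.

5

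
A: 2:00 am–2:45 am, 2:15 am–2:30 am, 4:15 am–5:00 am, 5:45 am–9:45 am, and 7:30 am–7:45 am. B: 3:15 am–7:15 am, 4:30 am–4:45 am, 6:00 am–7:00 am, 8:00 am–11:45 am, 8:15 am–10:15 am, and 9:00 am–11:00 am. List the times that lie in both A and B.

First set merges to 2:00 am–2:45 am, 4:15 am–5:00 am, 5:45 am–9:45 am.
Second set merges to 3:15 am–7:15 am, 8:00 am–11:45 am.
2:00 am–2:45 am falls entirely outside B.
4:15 am–5:00 am overlaps B on 4:15 am–5:00 am.
5:45 am–9:45 am overlaps B on 5:45 am–7:15 am, 8:00 am–9:45 am.

4:15 am–5:00 am, 5:45 am–7:15 am, 8:00 am–9:45 am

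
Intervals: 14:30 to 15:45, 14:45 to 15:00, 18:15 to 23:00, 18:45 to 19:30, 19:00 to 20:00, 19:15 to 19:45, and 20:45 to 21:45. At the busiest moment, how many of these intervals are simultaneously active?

At 19:15, 4 of the intervals are simultaneously active.
No point has more.

4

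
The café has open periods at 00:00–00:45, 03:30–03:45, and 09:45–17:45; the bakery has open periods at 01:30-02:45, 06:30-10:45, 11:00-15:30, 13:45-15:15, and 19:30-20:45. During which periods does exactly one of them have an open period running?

B, merged: 01:30–02:45, 06:30–10:45, 11:00–15:30, 19:30–20:45.
Only in the first: 00:00–00:45, 03:30–03:45, 10:45–11:00, 15:30–17:45.
Only in the second: 01:30–02:45, 06:30–09:45, 19:30–20:45.
Together these are the periods covered by exactly one.

00:00–00:45, 01:30–02:45, 03:30–03:45, 06:30–09:45, 10:45–11:00, 15:30–17:45, 19:30–20:45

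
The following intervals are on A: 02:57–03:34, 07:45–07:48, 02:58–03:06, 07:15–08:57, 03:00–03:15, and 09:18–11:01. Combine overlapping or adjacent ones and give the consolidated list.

Sort by start: 02:57-03:34, 02:58-03:06, 03:00-03:15, 07:15-08:57, 07:45-07:48, 09:18-11:01.
02:58-03:06 overlaps/touches 02:57-03:34 → extend to 02:57-03:34.
03:00-03:15 overlaps/touches 02:57-03:34 → extend to 02:57-03:34.
07:15-08:57 is disjoint → start new block.
07:45-07:48 overlaps/touches 07:15-08:57 → extend to 07:15-08:57.
09:18-11:01 is disjoint → start new block.

02:57-03:34, 07:15-08:57, 09:18-11:01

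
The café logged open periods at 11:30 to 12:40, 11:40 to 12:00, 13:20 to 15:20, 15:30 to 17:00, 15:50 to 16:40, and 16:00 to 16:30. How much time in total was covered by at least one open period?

Merged: 11:30-12:40, 13:20-15:20, 15:30-17:00.
Lengths: 1 h 10 min + 2 h + 1 h 30 min = 4 h 40 min.

4 h 40 min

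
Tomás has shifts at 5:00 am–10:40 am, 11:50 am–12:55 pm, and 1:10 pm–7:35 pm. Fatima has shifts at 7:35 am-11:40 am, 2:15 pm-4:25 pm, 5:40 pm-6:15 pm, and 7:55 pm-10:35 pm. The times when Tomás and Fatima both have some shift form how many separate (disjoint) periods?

3

A ∩ B = 7:35 am–10:40 am, 2:15 pm–4:25 pm, 5:40 pm–6:15 pm.
That is 3 disjoint pieces.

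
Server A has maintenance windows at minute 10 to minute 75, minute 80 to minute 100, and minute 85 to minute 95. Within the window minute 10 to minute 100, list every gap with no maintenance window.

The merged coverage is minute 10 to minute 75, minute 80 to minute 100.
Uncovered inside minute 10 to minute 100: minute 75 to minute 80.

minute 75 to minute 80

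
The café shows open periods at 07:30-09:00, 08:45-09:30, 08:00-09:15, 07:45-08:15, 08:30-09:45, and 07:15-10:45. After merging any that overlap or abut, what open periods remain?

07:15–10:45

Sort by start: 07:15–10:45, 07:30–09:00, 07:45–08:15, 08:00–09:15, 08:30–09:45, 08:45–09:30.
07:30–09:00 overlaps/touches 07:15–10:45 → extend to 07:15–10:45.
07:45–08:15 overlaps/touches 07:15–10:45 → extend to 07:15–10:45.
08:00–09:15 overlaps/touches 07:15–10:45 → extend to 07:15–10:45.
08:30–09:45 overlaps/touches 07:15–10:45 → extend to 07:15–10:45.
08:45–09:30 overlaps/touches 07:15–10:45 → extend to 07:15–10:45.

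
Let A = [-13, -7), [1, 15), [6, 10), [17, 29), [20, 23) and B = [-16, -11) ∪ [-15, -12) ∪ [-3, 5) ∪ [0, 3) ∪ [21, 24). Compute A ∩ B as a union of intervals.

A, merged: [-13, -7), [1, 15), [17, 29).
B, merged: [-16, -11), [-3, 5), [21, 24).
[-13, -7) meets the second set on [-13, -11).
[1, 15) meets the second set on [1, 5).
[17, 29) meets the second set on [21, 24).

[-13, -11) ∪ [1, 5) ∪ [21, 24)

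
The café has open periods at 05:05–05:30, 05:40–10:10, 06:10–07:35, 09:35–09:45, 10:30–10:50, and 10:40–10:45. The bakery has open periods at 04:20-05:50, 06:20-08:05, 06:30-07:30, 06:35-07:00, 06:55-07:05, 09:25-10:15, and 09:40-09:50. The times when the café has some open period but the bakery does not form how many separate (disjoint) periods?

3

First set merges to 05:05–05:30, 05:40–10:10, 10:30–10:50.
Second set merges to 04:20–05:50, 06:20–08:05, 09:25–10:15.
A \ B = 05:50–06:20, 08:05–09:25, 10:30–10:50.
That is 3 disjoint pieces.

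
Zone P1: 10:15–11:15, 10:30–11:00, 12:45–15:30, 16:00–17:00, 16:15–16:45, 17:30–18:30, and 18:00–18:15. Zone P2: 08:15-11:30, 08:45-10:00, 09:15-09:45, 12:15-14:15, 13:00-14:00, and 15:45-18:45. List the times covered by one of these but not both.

08:15–10:15, 11:15–11:30, 12:15–12:45, 14:15–15:30, 15:45–16:00, 17:00–17:30, 18:30–18:45

A, merged: 10:15–11:15, 12:45–15:30, 16:00–17:00, 17:30–18:30.
B, merged: 08:15–11:30, 12:15–14:15, 15:45–18:45.
Only in the first: 14:15–15:30.
Only in the second: 08:15–10:15, 11:15–11:30, 12:15–12:45, 15:45–16:00, 17:00–17:30, 18:30–18:45.
Together these are the periods covered by exactly one.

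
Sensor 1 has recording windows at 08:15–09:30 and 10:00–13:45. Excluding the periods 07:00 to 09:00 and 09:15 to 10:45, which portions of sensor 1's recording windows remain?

08:15-09:30 \ B = 09:00-09:15.
10:00-13:45 \ B = 10:45-13:45.

09:00-09:15, 10:45-13:45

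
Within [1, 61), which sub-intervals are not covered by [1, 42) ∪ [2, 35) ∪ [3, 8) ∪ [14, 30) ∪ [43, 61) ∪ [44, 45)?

[42, 43)

After merging, the occupied span is [1, 42), [43, 61).
Uncovered inside [1, 61): [42, 43).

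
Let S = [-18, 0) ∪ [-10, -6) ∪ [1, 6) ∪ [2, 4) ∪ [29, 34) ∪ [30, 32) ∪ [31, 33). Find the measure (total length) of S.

28

Merged: [-18, 0), [1, 6), [29, 34).
Lengths: 18 + 5 + 5 = 28.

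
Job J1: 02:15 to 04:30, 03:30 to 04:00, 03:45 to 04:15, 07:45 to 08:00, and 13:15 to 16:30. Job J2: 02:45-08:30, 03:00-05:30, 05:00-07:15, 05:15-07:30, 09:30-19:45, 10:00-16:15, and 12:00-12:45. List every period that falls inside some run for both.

02:45-04:30, 07:45-08:00, 13:15-16:30

A, merged: 02:15-04:30, 07:45-08:00, 13:15-16:30.
B, merged: 02:45-08:30, 09:30-19:45.
02:15-04:30 meets the second set on 02:45-04:30.
07:45-08:00 meets the second set on 07:45-08:00.
13:15-16:30 meets the second set on 13:15-16:30.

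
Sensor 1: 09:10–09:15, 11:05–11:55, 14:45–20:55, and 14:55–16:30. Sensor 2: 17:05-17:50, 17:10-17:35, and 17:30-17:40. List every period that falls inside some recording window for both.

17:05-17:50

First set merges to 09:10-09:15, 11:05-11:55, 14:45-20:55.
Second set merges to 17:05-17:50.
09:10-09:15 falls entirely outside B.
11:05-11:55 falls entirely outside B.
14:45-20:55 overlaps B on 17:05-17:50.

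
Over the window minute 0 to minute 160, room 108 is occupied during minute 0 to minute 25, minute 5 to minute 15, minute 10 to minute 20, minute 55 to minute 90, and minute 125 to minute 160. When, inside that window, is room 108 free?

Covered (merged): minute 0 to minute 25, minute 55 to minute 90, minute 125 to minute 160.
Complement within minute 0 to minute 160: minute 25 to minute 55, minute 90 to minute 125.

minute 25 to minute 55, minute 90 to minute 125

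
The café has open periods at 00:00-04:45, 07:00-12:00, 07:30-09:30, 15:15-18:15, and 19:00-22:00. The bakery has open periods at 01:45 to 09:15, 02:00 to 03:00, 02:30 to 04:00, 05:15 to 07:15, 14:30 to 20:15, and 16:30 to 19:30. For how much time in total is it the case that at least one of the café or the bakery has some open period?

A, merged: 00:00–04:45, 07:00–12:00, 15:15–18:15, 19:00–22:00.
B, merged: 01:45–09:15, 14:30–20:15.
A ∪ B = 00:00–12:00, 14:30–22:00.
Total: 12 h + 7 h 30 min = 19 h 30 min.

19 h 30 min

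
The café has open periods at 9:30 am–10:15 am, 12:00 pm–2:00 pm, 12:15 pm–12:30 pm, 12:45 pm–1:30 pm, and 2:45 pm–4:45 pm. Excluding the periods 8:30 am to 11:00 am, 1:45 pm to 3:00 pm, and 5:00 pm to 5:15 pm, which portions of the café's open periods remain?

12:00 pm–1:45 pm, 3:00 pm–4:45 pm

Merge the first list: 9:30 am–10:15 am, 12:00 pm–2:00 pm, 2:45 pm–4:45 pm.
9:30 am–10:15 am lies entirely inside B → drops out.
12:00 pm–2:00 pm with B removed leaves 12:00 pm–1:45 pm.
2:45 pm–4:45 pm with B removed leaves 3:00 pm–4:45 pm.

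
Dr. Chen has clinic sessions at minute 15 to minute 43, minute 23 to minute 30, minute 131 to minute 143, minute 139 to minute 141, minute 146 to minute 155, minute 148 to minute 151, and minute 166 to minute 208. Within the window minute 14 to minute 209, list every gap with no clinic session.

After merging, the occupied span is minute 15 to minute 43, minute 131 to minute 143, minute 146 to minute 155, minute 166 to minute 208.
Complement within minute 14 to minute 209: minute 14 to minute 15, minute 43 to minute 131, minute 143 to minute 146, minute 155 to minute 166, minute 208 to minute 209.

minute 14 to minute 15, minute 43 to minute 131, minute 143 to minute 146, minute 155 to minute 166, minute 208 to minute 209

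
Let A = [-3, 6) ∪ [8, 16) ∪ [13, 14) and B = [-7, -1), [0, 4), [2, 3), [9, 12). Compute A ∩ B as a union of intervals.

[-3, -1) ∪ [0, 4) ∪ [9, 12)

Merge the first list: [-3, 6), [8, 16).
Merge the second list: [-7, -1), [0, 4), [9, 12).
[-3, 6) meets the second set on [-3, -1), [0, 4).
[8, 16) meets the second set on [9, 12).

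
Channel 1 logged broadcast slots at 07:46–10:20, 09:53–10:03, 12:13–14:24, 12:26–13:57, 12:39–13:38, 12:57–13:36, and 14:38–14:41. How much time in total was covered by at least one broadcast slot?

Merged: 07:46–10:20, 12:13–14:24, 14:38–14:41.
Lengths: 2 h 34 min + 2 h 11 min + 3 min = 4 h 48 min.

4 h 48 min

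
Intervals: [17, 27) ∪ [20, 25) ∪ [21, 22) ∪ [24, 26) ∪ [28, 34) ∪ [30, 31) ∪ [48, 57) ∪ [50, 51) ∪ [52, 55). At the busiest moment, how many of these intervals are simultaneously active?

3

Sweep endpoints in order; track running count of active intervals.
Peak of 3 reached at 21.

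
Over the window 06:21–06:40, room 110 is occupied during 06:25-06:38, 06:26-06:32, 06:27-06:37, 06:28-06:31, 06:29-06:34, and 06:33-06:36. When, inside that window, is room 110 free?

Covered (merged): 06:25–06:38.
Complement within 06:21–06:40: 06:21–06:25, 06:38–06:40.

06:21–06:25, 06:38–06:40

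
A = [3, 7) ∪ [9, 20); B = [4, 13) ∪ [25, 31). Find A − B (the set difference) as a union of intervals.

[3, 7) minus B → [3, 4).
[9, 20) minus B → [13, 20).

[3, 4) ∪ [13, 20)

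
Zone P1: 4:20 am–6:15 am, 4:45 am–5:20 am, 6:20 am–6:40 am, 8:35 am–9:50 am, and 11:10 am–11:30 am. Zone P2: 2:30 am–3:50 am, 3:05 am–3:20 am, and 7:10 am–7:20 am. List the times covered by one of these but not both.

2:30 am-3:50 am, 4:20 am-6:15 am, 6:20 am-6:40 am, 7:10 am-7:20 am, 8:35 am-9:50 am, 11:10 am-11:30 am

Merge the first list: 4:20 am-6:15 am, 6:20 am-6:40 am, 8:35 am-9:50 am, 11:10 am-11:30 am.
Merge the second list: 2:30 am-3:50 am, 7:10 am-7:20 am.
A \ B = 4:20 am-6:15 am, 6:20 am-6:40 am, 8:35 am-9:50 am, 11:10 am-11:30 am.
B \ A = 2:30 am-3:50 am, 7:10 am-7:20 am.
Union of the two gives the symmetric difference.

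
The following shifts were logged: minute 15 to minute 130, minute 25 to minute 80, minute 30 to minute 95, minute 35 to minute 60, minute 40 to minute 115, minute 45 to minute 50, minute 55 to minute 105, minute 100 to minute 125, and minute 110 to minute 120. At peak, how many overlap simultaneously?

6

At minute 45, 6 of the intervals are simultaneously active.
No point has more.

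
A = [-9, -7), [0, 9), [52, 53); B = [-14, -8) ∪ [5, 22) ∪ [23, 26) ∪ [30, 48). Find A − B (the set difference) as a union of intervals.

[-9, -7) with B removed leaves [-8, -7).
[0, 9) with B removed leaves [0, 5).
[52, 53) is untouched.

[-8, -7) ∪ [0, 5) ∪ [52, 53)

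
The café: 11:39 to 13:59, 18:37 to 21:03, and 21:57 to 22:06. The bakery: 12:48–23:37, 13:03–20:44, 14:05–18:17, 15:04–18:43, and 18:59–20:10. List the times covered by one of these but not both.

11:39–12:48, 13:59–18:37, 21:03–21:57, 22:06–23:37

Merge the second list: 12:48–23:37.
Only in the first: 11:39–12:48.
Only in the second: 13:59–18:37, 21:03–21:57, 22:06–23:37.
Together these are the periods covered by exactly one.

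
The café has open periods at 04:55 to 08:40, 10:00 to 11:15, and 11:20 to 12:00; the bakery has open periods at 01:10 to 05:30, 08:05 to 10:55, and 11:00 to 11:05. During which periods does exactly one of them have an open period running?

01:10–04:55, 05:30–08:05, 08:40–10:00, 10:55–11:00, 11:05–11:15, 11:20–12:00

A \ B = 05:30–08:05, 10:55–11:00, 11:05–11:15, 11:20–12:00.
B \ A = 01:10–04:55, 08:40–10:00.
Union of the two gives the symmetric difference.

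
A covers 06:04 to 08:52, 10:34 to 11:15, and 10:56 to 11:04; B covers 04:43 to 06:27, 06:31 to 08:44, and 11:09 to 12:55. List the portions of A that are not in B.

06:27–06:31, 08:44–08:52, 10:34–11:09

Merge the first list: 06:04–08:52, 10:34–11:15.
06:04–08:52 minus B → 06:27–06:31, 08:44–08:52.
10:34–11:15 minus B → 10:34–11:09.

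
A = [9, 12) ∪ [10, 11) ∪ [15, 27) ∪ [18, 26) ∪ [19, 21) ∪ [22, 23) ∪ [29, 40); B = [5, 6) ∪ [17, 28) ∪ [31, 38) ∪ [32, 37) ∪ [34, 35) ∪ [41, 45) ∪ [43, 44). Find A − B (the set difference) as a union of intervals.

Merge the first list: [9, 12), [15, 27), [29, 40).
Merge the second list: [5, 6), [17, 28), [31, 38), [41, 45).
[9, 12) is untouched.
[15, 27) with B removed leaves [15, 17).
[29, 40) with B removed leaves [29, 31), [38, 40).

[9, 12) ∪ [15, 17) ∪ [29, 31) ∪ [38, 40)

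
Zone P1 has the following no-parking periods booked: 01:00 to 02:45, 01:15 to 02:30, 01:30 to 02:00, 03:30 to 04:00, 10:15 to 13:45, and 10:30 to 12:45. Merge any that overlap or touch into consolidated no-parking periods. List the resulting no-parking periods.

01:15-02:30 overlaps/touches 01:00-02:45 → extend to 01:00-02:45.
01:30-02:00 overlaps/touches 01:00-02:45 → extend to 01:00-02:45.
03:30-04:00 is disjoint → start new block.
10:15-13:45 is disjoint → start new block.
10:30-12:45 overlaps/touches 10:15-13:45 → extend to 10:15-13:45.

01:00-02:45, 03:30-04:00, 10:15-13:45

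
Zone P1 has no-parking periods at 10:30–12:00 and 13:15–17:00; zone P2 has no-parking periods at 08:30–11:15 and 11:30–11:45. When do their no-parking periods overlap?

10:30–12:00 meets the second set on 10:30–11:15, 11:30–11:45.
13:15–17:00: no overlap with the second set.

10:30–11:15, 11:30–11:45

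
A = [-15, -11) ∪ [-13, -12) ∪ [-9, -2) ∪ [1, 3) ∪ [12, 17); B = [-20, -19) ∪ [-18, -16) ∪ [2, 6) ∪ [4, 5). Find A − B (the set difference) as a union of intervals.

[-15, -11) ∪ [-9, -2) ∪ [1, 2) ∪ [12, 17)

Merge the first list: [-15, -11), [-9, -2), [1, 3), [12, 17).
Merge the second list: [-20, -19), [-18, -16), [2, 6).
[-15, -11): no B overlap → unchanged.
[-9, -2): no B overlap → unchanged.
[1, 3) minus B → [1, 2).
[12, 17): no B overlap → unchanged.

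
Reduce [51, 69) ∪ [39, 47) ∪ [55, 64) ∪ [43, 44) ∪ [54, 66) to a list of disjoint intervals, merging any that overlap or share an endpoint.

Sort by start: [39, 47), [43, 44), [51, 69), [54, 66), [55, 64).
[43, 44) overlaps/touches [39, 47) → extend to [39, 47).
[51, 69) is disjoint → start new block.
[54, 66) overlaps/touches [51, 69) → extend to [51, 69).
[55, 64) overlaps/touches [51, 69) → extend to [51, 69).

[39, 47) ∪ [51, 69)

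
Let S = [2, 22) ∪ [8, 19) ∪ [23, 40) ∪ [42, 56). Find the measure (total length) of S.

51

Merged: [2, 22), [23, 40), [42, 56).
Lengths: 20 + 17 + 14 = 51.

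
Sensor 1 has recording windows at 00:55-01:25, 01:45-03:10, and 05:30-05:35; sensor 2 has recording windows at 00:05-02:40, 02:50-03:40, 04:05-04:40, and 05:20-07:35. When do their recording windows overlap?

00:55-01:25, 01:45-02:40, 02:50-03:10, 05:30-05:35

00:55-01:25 overlaps B on 00:55-01:25.
01:45-03:10 overlaps B on 01:45-02:40, 02:50-03:10.
05:30-05:35 overlaps B on 05:30-05:35.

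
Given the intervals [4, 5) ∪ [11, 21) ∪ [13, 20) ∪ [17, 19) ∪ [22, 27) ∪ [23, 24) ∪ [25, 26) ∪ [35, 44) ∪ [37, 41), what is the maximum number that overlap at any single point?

3

At 17, 3 of the intervals are simultaneously active.
No point has more.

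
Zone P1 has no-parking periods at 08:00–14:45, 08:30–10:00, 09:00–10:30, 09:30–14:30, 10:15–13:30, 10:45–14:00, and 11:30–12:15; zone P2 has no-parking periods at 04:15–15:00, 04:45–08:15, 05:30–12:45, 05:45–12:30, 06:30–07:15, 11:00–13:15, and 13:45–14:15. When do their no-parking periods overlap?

08:00–14:45

Merge the first list: 08:00–14:45.
Merge the second list: 04:15–15:00.
08:00–14:45 ∩ B → 08:00–14:45.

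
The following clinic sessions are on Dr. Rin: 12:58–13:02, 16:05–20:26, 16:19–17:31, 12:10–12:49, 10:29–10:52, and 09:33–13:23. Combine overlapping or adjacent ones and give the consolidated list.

09:33-13:23, 16:05-20:26

Sort by start: 09:33-13:23, 10:29-10:52, 12:10-12:49, 12:58-13:02, 16:05-20:26, 16:19-17:31.
10:29-10:52 overlaps/touches 09:33-13:23 → extend to 09:33-13:23.
12:10-12:49 overlaps/touches 09:33-13:23 → extend to 09:33-13:23.
12:58-13:02 overlaps/touches 09:33-13:23 → extend to 09:33-13:23.
16:05-20:26 is disjoint → start new block.
16:19-17:31 overlaps/touches 16:05-20:26 → extend to 16:05-20:26.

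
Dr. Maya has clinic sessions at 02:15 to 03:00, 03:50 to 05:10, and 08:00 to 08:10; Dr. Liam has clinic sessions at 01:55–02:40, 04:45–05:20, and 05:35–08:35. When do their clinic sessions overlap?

02:15–02:40, 04:45–05:10, 08:00–08:10

02:15–03:00 meets the second set on 02:15–02:40.
03:50–05:10 meets the second set on 04:45–05:10.
08:00–08:10 meets the second set on 08:00–08:10.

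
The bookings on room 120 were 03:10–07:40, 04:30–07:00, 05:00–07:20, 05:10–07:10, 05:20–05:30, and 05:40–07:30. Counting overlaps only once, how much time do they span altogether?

4 h 30 min

Merged: 03:10–07:40.
Length: 4 h 30 min.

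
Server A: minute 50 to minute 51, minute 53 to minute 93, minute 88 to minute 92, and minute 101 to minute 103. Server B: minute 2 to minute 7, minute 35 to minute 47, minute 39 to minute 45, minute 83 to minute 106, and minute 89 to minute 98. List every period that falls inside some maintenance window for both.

A, merged: minute 50 to minute 51, minute 53 to minute 93, minute 101 to minute 103.
B, merged: minute 2 to minute 7, minute 35 to minute 47, minute 83 to minute 106.
minute 50 to minute 51 meets no B interval.
minute 53 to minute 93 ∩ B → minute 83 to minute 93.
minute 101 to minute 103 ∩ B → minute 101 to minute 103.

minute 83 to minute 93, minute 101 to minute 103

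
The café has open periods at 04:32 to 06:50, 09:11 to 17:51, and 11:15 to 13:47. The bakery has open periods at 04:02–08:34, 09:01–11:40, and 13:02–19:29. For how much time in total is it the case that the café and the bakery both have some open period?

A, merged: 04:32–06:50, 09:11–17:51.
A ∩ B = 04:32–06:50, 09:11–11:40, 13:02–17:51.
Total: 2 h 18 min + 2 h 29 min + 4 h 49 min = 9 h 36 min.

9 h 36 min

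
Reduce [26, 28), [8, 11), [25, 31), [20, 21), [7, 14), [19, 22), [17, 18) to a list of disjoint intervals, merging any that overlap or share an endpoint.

[7, 14) ∪ [17, 18) ∪ [19, 22) ∪ [25, 31)

Sort by start: [7, 14), [8, 11), [17, 18), [19, 22), [20, 21), [25, 31), [26, 28).
[8, 11) overlaps/touches [7, 14) → extend to [7, 14).
[17, 18) is disjoint → start new block.
[19, 22) is disjoint → start new block.
[20, 21) overlaps/touches [19, 22) → extend to [19, 22).
[25, 31) is disjoint → start new block.
[26, 28) overlaps/touches [25, 31) → extend to [25, 31).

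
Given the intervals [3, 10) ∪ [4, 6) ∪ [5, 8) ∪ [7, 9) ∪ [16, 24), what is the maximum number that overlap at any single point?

At 5, 3 of the intervals are simultaneously active.
No point has more.

3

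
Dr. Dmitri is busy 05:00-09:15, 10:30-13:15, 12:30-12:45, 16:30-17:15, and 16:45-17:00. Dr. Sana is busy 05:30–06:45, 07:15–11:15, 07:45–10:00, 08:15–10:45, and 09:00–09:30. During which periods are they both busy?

First set merges to 05:00-09:15, 10:30-13:15, 16:30-17:15.
Second set merges to 05:30-06:45, 07:15-11:15.
05:00-09:15 meets the second set on 05:30-06:45, 07:15-09:15.
10:30-13:15 meets the second set on 10:30-11:15.
16:30-17:15: no overlap with the second set.

05:30-06:45, 07:15-09:15, 10:30-11:15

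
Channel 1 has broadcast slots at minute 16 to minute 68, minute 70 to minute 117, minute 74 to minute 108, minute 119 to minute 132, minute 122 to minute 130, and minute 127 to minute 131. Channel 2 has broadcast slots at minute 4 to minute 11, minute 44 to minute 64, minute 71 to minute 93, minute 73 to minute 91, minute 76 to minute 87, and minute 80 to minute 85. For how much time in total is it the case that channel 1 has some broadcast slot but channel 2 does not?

70 minutes

Merge the first list: minute 16 to minute 68, minute 70 to minute 117, minute 119 to minute 132.
Merge the second list: minute 4 to minute 11, minute 44 to minute 64, minute 71 to minute 93.
A \ B = minute 16 to minute 44, minute 64 to minute 68, minute 70 to minute 71, minute 93 to minute 117, minute 119 to minute 132.
Total: 28 minutes + 4 minutes + 1 minute + 24 minutes + 13 minutes = 70 minutes.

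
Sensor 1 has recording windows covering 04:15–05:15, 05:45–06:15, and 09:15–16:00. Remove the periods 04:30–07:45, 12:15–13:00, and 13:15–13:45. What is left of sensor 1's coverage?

04:15–05:15 minus B → 04:15–04:30.
05:45–06:15: fully covered by B → removed.
09:15–16:00 minus B → 09:15–12:15, 13:00–13:15, 13:45–16:00.

04:15–04:30, 09:15–12:15, 13:00–13:15, 13:45–16:00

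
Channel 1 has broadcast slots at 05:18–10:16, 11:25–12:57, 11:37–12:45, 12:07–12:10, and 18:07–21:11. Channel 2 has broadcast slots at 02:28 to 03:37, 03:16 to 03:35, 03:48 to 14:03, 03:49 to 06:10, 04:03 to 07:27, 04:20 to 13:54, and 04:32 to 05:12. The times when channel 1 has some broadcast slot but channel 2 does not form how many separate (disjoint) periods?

A, merged: 05:18-10:16, 11:25-12:57, 18:07-21:11.
B, merged: 02:28-03:37, 03:48-14:03.
A \ B = 18:07-21:11.
That is 1 disjoint piece.

1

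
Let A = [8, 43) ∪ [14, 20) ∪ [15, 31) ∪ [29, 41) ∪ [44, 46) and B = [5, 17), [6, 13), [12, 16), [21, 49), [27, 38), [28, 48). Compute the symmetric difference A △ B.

A, merged: [8, 43), [44, 46).
B, merged: [5, 17), [21, 49).
Only in the first: [17, 21).
Only in the second: [5, 8), [43, 44), [46, 49).
Together these are the periods covered by exactly one.

[5, 8) ∪ [17, 21) ∪ [43, 44) ∪ [46, 49)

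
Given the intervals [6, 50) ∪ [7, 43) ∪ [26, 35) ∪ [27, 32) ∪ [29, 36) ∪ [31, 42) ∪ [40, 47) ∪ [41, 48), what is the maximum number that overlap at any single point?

6

At 31, 6 of the intervals are simultaneously active.
No point has more.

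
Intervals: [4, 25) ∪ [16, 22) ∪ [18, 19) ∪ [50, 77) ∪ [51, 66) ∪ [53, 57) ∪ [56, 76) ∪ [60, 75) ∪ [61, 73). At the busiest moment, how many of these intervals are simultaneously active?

5

Sweep endpoints in order; track running count of active intervals.
Peak of 5 reached at 61.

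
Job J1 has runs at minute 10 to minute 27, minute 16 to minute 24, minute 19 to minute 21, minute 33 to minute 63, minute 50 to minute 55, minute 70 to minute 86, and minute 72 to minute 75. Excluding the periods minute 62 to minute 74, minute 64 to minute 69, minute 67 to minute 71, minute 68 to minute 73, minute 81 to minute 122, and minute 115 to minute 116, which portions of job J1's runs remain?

A, merged: minute 10 to minute 27, minute 33 to minute 63, minute 70 to minute 86.
B, merged: minute 62 to minute 74, minute 81 to minute 122.
minute 10 to minute 27: no B overlap → unchanged.
minute 33 to minute 63 minus B → minute 33 to minute 62.
minute 70 to minute 86 minus B → minute 74 to minute 81.

minute 10 to minute 27, minute 33 to minute 62, minute 74 to minute 81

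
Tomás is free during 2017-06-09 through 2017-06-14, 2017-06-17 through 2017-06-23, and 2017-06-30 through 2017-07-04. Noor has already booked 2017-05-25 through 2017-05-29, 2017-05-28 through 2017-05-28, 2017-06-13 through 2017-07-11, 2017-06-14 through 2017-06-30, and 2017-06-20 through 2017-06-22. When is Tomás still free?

Second set merges to 2017-05-25 through 2017-05-29, 2017-06-13 through 2017-07-11.
2017-06-09 through 2017-06-14 minus B → 2017-06-09 through 2017-06-12.
2017-06-17 through 2017-06-23: fully covered by B → removed.
2017-06-30 through 2017-07-04: fully covered by B → removed.

2017-06-09 through 2017-06-12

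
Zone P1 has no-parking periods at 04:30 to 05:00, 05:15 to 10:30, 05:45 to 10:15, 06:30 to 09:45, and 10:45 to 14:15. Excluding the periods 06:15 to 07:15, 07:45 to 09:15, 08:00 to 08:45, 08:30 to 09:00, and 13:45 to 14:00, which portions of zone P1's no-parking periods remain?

04:30-05:00, 05:15-06:15, 07:15-07:45, 09:15-10:30, 10:45-13:45, 14:00-14:15

Merge the first list: 04:30-05:00, 05:15-10:30, 10:45-14:15.
Merge the second list: 06:15-07:15, 07:45-09:15, 13:45-14:00.
04:30-05:00: nothing removed.
05:15-10:30 \ B = 05:15-06:15, 07:15-07:45, 09:15-10:30.
10:45-14:15 \ B = 10:45-13:45, 14:00-14:15.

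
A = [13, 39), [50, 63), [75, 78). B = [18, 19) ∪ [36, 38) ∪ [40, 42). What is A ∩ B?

[18, 19) ∪ [36, 38)

[13, 39) meets the second set on [18, 19), [36, 38).
[50, 63): no overlap with the second set.
[75, 78): no overlap with the second set.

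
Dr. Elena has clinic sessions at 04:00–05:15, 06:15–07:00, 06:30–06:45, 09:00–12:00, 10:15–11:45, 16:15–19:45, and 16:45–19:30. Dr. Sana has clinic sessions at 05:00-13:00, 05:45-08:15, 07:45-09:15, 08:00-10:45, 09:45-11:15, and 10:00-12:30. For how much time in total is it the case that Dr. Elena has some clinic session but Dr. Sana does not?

4 h 30 min

First set merges to 04:00–05:15, 06:15–07:00, 09:00–12:00, 16:15–19:45.
Second set merges to 05:00–13:00.
A \ B = 04:00–05:00, 16:15–19:45.
Total: 1 h + 3 h 30 min = 4 h 30 min.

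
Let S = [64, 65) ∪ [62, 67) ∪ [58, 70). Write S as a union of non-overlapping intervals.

[58, 70)

Sort by start: [58, 70), [62, 67), [64, 65).
[62, 67) overlaps/touches [58, 70) → extend to [58, 70).
[64, 65) overlaps/touches [58, 70) → extend to [58, 70).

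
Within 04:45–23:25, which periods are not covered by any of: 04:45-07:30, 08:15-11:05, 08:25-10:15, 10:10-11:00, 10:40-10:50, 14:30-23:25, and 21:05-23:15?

07:30–08:15, 11:05–14:30

Covered (merged): 04:45–07:30, 08:15–11:05, 14:30–23:25.
Gaps within 04:45–23:25: 07:30–08:15, 11:05–14:30.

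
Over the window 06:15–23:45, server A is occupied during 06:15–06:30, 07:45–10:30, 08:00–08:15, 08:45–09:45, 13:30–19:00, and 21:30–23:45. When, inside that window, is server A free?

After merging, the occupied span is 06:15–06:30, 07:45–10:30, 13:30–19:00, 21:30–23:45.
Gaps within 06:15–23:45: 06:30–07:45, 10:30–13:30, 19:00–21:30.

06:30–07:45, 10:30–13:30, 19:00–21:30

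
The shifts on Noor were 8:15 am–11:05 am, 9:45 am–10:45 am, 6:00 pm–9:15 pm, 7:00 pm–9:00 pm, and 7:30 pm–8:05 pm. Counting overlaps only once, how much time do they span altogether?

6 h 5 min

Merged: 8:15 am-11:05 am, 6:00 pm-9:15 pm.
Lengths: 2 h 50 min + 3 h 15 min = 6 h 5 min.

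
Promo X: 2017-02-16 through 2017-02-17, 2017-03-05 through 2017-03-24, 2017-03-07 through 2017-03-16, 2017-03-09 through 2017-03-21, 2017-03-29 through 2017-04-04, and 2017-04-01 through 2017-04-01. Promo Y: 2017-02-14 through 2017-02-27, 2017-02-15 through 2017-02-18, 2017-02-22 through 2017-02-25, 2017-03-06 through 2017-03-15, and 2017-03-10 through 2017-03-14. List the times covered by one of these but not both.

2017-02-14 through 2017-02-15, 2017-02-18 through 2017-02-27, 2017-03-05 through 2017-03-05, 2017-03-16 through 2017-03-24, 2017-03-29 through 2017-04-04

Merge the first list: 2017-02-16 through 2017-02-17, 2017-03-05 through 2017-03-24, 2017-03-29 through 2017-04-04.
Merge the second list: 2017-02-14 through 2017-02-27, 2017-03-06 through 2017-03-15.
A but not B: 2017-03-05 through 2017-03-05, 2017-03-16 through 2017-03-24, 2017-03-29 through 2017-04-04.
B but not A: 2017-02-14 through 2017-02-15, 2017-02-18 through 2017-02-27.
Combining gives A △ B.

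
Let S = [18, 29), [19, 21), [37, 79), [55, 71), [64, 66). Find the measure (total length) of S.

53

Merged: [18, 29), [37, 79).
Lengths: 11 + 42 = 53.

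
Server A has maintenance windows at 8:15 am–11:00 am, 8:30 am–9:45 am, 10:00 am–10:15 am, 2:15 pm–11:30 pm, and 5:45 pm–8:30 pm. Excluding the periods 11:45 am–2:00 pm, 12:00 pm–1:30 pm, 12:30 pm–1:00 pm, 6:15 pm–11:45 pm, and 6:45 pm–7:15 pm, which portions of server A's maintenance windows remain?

8:15 am-11:00 am, 2:15 pm-6:15 pm

First set merges to 8:15 am-11:00 am, 2:15 pm-11:30 pm.
Second set merges to 11:45 am-2:00 pm, 6:15 pm-11:45 pm.
8:15 am-11:00 am is untouched.
2:15 pm-11:30 pm with B removed leaves 2:15 pm-6:15 pm.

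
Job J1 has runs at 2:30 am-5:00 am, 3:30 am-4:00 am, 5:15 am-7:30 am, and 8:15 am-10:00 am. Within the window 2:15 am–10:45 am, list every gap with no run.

Covered (merged): 2:30 am-5:00 am, 5:15 am-7:30 am, 8:15 am-10:00 am.
Complement within 2:15 am-10:45 am: 2:15 am-2:30 am, 5:00 am-5:15 am, 7:30 am-8:15 am, 10:00 am-10:45 am.

2:15 am-2:30 am, 5:00 am-5:15 am, 7:30 am-8:15 am, 10:00 am-10:45 am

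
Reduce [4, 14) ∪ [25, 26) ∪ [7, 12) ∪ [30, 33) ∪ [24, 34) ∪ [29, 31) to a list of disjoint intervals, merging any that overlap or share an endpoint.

Sort by start: [4, 14), [7, 12), [24, 34), [25, 26), [29, 31), [30, 33).
[7, 12) overlaps/touches [4, 14) → extend to [4, 14).
[24, 34) is disjoint → start new block.
[25, 26) overlaps/touches [24, 34) → extend to [24, 34).
[29, 31) overlaps/touches [24, 34) → extend to [24, 34).
[30, 33) overlaps/touches [24, 34) → extend to [24, 34).

[4, 14) ∪ [24, 34)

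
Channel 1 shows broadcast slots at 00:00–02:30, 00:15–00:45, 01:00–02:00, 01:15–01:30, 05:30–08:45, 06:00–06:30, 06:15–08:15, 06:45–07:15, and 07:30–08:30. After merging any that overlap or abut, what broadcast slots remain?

00:15–00:45 overlaps/touches 00:00–02:30 → extend to 00:00–02:30.
01:00–02:00 overlaps/touches 00:00–02:30 → extend to 00:00–02:30.
01:15–01:30 overlaps/touches 00:00–02:30 → extend to 00:00–02:30.
05:30–08:45 is disjoint → start new block.
06:00–06:30 overlaps/touches 05:30–08:45 → extend to 05:30–08:45.
06:15–08:15 overlaps/touches 05:30–08:45 → extend to 05:30–08:45.
06:45–07:15 overlaps/touches 05:30–08:45 → extend to 05:30–08:45.
07:30–08:30 overlaps/touches 05:30–08:45 → extend to 05:30–08:45.

00:00–02:30, 05:30–08:45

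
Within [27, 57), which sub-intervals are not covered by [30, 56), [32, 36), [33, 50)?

After merging, the occupied span is [30, 56).
Complement within [27, 57): [27, 30), [56, 57).

[27, 30) ∪ [56, 57)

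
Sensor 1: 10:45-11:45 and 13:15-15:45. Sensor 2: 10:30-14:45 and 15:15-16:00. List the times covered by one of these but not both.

Only in the first: 14:45-15:15.
Only in the second: 10:30-10:45, 11:45-13:15, 15:45-16:00.
Together these are the periods covered by exactly one.

10:30-10:45, 11:45-13:15, 14:45-15:15, 15:45-16:00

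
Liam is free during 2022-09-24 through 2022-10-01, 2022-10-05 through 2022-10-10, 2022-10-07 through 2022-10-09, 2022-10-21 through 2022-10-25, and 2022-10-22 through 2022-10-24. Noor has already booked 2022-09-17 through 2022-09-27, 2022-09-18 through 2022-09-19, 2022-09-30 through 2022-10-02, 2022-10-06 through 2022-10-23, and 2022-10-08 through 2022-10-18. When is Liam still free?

2022-09-28 through 2022-09-29, 2022-10-05 through 2022-10-05, 2022-10-24 through 2022-10-25

A, merged: 2022-09-24 through 2022-10-01, 2022-10-05 through 2022-10-10, 2022-10-21 through 2022-10-25.
B, merged: 2022-09-17 through 2022-09-27, 2022-09-30 through 2022-10-02, 2022-10-06 through 2022-10-23.
2022-09-24 through 2022-10-01 \ B = 2022-09-28 through 2022-09-29.
2022-10-05 through 2022-10-10 \ B = 2022-10-05 through 2022-10-05.
2022-10-21 through 2022-10-25 \ B = 2022-10-24 through 2022-10-25.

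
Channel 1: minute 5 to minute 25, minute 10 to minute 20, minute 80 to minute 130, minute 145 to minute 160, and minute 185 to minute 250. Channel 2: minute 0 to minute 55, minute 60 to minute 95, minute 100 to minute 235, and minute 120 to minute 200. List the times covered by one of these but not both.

A, merged: minute 5 to minute 25, minute 80 to minute 130, minute 145 to minute 160, minute 185 to minute 250.
B, merged: minute 0 to minute 55, minute 60 to minute 95, minute 100 to minute 235.
A \ B = minute 95 to minute 100, minute 235 to minute 250.
B \ A = minute 0 to minute 5, minute 25 to minute 55, minute 60 to minute 80, minute 130 to minute 145, minute 160 to minute 185.
Union of the two gives the symmetric difference.

minute 0 to minute 5, minute 25 to minute 55, minute 60 to minute 80, minute 95 to minute 100, minute 130 to minute 145, minute 160 to minute 185, minute 235 to minute 250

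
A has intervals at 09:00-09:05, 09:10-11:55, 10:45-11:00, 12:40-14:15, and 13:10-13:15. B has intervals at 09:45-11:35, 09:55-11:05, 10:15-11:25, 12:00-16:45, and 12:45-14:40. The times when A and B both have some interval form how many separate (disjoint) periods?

A, merged: 09:00–09:05, 09:10–11:55, 12:40–14:15.
B, merged: 09:45–11:35, 12:00–16:45.
A ∩ B = 09:45–11:35, 12:40–14:15.
That is 2 disjoint pieces.

2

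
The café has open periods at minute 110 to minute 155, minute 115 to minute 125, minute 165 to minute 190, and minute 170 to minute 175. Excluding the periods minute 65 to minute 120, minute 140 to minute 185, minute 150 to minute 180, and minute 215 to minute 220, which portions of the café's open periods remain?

A, merged: minute 110 to minute 155, minute 165 to minute 190.
B, merged: minute 65 to minute 120, minute 140 to minute 185, minute 215 to minute 220.
minute 110 to minute 155 minus B → minute 120 to minute 140.
minute 165 to minute 190 minus B → minute 185 to minute 190.

minute 120 to minute 140, minute 185 to minute 190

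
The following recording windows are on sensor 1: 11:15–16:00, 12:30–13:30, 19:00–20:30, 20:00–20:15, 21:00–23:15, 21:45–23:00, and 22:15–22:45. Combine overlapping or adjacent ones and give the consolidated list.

11:15-16:00, 19:00-20:30, 21:00-23:15

12:30-13:30 overlaps/touches 11:15-16:00 → extend to 11:15-16:00.
19:00-20:30 is disjoint → start new block.
20:00-20:15 overlaps/touches 19:00-20:30 → extend to 19:00-20:30.
21:00-23:15 is disjoint → start new block.
21:45-23:00 overlaps/touches 21:00-23:15 → extend to 21:00-23:15.
22:15-22:45 overlaps/touches 21:00-23:15 → extend to 21:00-23:15.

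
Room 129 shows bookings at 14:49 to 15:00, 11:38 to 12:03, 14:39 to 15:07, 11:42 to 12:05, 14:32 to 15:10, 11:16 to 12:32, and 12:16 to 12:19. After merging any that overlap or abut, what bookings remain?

11:16–12:32, 14:32–15:10

Sort by start: 11:16–12:32, 11:38–12:03, 11:42–12:05, 12:16–12:19, 14:32–15:10, 14:39–15:07, 14:49–15:00.
11:38–12:03 overlaps/touches 11:16–12:32 → extend to 11:16–12:32.
11:42–12:05 overlaps/touches 11:16–12:32 → extend to 11:16–12:32.
12:16–12:19 overlaps/touches 11:16–12:32 → extend to 11:16–12:32.
14:32–15:10 is disjoint → start new block.
14:39–15:07 overlaps/touches 14:32–15:10 → extend to 14:32–15:10.
14:49–15:00 overlaps/touches 14:32–15:10 → extend to 14:32–15:10.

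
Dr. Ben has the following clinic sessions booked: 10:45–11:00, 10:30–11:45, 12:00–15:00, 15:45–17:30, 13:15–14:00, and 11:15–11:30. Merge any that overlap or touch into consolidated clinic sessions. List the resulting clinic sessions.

Sort by start: 10:30–11:45, 10:45–11:00, 11:15–11:30, 12:00–15:00, 13:15–14:00, 15:45–17:30.
10:45–11:00 overlaps/touches 10:30–11:45 → extend to 10:30–11:45.
11:15–11:30 overlaps/touches 10:30–11:45 → extend to 10:30–11:45.
12:00–15:00 is disjoint → start new block.
13:15–14:00 overlaps/touches 12:00–15:00 → extend to 12:00–15:00.
15:45–17:30 is disjoint → start new block.

10:30–11:45, 12:00–15:00, 15:45–17:30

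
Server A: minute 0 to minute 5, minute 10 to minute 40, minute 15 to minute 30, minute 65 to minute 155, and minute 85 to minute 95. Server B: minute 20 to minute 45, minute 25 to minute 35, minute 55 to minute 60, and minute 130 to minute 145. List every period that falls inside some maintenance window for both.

A, merged: minute 0 to minute 5, minute 10 to minute 40, minute 65 to minute 155.
B, merged: minute 20 to minute 45, minute 55 to minute 60, minute 130 to minute 145.
minute 0 to minute 5 falls entirely outside B.
minute 10 to minute 40 overlaps B on minute 20 to minute 40.
minute 65 to minute 155 overlaps B on minute 130 to minute 145.

minute 20 to minute 40, minute 130 to minute 145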